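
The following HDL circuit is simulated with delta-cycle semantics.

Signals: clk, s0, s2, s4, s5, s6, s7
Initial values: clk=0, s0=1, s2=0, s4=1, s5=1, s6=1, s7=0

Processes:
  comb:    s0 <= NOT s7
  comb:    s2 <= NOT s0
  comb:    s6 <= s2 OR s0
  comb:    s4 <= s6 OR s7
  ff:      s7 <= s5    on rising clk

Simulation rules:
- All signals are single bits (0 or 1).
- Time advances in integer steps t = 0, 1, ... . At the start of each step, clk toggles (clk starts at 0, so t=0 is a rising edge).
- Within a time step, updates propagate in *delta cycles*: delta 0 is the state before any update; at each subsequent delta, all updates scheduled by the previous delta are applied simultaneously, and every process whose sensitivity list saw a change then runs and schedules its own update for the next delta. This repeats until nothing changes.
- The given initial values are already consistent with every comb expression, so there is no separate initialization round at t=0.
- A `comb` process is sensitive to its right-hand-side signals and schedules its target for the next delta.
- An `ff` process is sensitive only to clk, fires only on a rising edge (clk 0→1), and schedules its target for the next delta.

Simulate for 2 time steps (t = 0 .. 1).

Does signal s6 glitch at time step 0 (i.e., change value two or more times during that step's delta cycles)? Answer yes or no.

yes

t0.Δ0 s2=0 s6=1 s0=1 s4=1 s7=0 s5=1 clk=0
t0.Δ1 s2=0 s6=1 s0=1 s4=1 s7=0 s5=1 clk=1
t0.Δ2 s2=0 s6=1 s0=1 s4=1 s7=1 s5=1 clk=1
t0.Δ3 s2=0 s6=1 s0=0 s4=1 s7=1 s5=1 clk=1
t0.Δ4 s2=1 s6=0 s0=0 s4=1 s7=1 s5=1 clk=1
t0.Δ5 s2=1 s6=1 s0=0 s4=1 s7=1 s5=1 clk=1
t1.Δ0 s2=1 s6=1 s0=0 s4=1 s7=1 s5=1 clk=1
t1.Δ1 s2=1 s6=1 s0=0 s4=1 s7=1 s5=1 clk=0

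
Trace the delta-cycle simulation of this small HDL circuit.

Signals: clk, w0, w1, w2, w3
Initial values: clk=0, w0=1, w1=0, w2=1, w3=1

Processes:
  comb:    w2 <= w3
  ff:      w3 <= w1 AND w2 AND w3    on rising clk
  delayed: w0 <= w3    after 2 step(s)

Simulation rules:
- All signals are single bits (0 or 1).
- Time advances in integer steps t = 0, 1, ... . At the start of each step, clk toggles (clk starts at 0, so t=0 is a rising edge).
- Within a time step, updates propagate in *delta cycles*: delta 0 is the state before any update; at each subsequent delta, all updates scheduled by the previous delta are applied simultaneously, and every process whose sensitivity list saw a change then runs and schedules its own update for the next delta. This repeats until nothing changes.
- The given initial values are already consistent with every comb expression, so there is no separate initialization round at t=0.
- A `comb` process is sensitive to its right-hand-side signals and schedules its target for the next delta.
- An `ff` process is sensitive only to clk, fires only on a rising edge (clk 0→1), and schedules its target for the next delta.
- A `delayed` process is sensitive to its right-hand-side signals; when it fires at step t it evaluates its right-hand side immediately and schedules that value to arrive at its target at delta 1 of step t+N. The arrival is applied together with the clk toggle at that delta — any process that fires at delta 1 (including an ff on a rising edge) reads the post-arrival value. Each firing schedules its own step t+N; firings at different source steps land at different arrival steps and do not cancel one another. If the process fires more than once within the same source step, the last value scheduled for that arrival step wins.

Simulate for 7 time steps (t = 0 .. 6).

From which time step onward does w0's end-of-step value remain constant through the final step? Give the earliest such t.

2

t0.Δ0 w2=1 w3=1 w1=0 w0=1 clk=0
t0.Δ1 w2=1 w3=1 w1=0 w0=1 clk=1
t0.Δ2 w2=1 w3=0 w1=0 w0=1 clk=1
t0.Δ3 w2=0 w3=0 w1=0 w0=1 clk=1
t1.Δ0 w2=0 w3=0 w1=0 w0=1 clk=1
t1.Δ1 w2=0 w3=0 w1=0 w0=1 clk=0
t2.Δ0 w2=0 w3=0 w1=0 w0=1 clk=0
t2.Δ1 w2=0 w3=0 w1=0 w0=0 clk=1
t3.Δ0 w2=0 w3=0 w1=0 w0=0 clk=1
t3.Δ1 w2=0 w3=0 w1=0 w0=0 clk=0
t4.Δ0 w2=0 w3=0 w1=0 w0=0 clk=0
t4.Δ1 w2=0 w3=0 w1=0 w0=0 clk=1
t5.Δ0 w2=0 w3=0 w1=0 w0=0 clk=1
t5.Δ1 w2=0 w3=0 w1=0 w0=0 clk=0
t6.Δ0 w2=0 w3=0 w1=0 w0=0 clk=0
t6.Δ1 w2=0 w3=0 w1=0 w0=0 clk=1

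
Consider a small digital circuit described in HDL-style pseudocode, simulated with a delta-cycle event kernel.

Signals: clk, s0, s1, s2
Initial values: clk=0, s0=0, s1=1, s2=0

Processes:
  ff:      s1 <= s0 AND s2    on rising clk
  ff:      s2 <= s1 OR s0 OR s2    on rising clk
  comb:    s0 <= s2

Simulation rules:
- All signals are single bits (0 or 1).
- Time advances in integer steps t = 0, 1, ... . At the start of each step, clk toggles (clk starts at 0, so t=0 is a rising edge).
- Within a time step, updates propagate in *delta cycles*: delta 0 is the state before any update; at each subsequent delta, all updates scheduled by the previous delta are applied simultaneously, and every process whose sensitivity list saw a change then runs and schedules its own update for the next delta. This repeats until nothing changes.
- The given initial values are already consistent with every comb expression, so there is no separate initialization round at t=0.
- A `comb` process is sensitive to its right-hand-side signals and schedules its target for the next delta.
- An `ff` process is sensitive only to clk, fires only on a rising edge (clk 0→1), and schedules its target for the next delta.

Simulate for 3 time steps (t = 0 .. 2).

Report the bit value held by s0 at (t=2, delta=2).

t0.Δ0 clk=0 s0=0 s2=0 s1=1
t0.Δ1 clk=1 s0=0 s2=0 s1=1
t0.Δ2 clk=1 s0=0 s2=1 s1=0
t0.Δ3 clk=1 s0=1 s2=1 s1=0
t1.Δ0 clk=1 s0=1 s2=1 s1=0
t1.Δ1 clk=0 s0=1 s2=1 s1=0
t2.Δ0 clk=0 s0=1 s2=1 s1=0
t2.Δ1 clk=1 s0=1 s2=1 s1=0
t2.Δ2 clk=1 s0=1 s2=1 s1=1

1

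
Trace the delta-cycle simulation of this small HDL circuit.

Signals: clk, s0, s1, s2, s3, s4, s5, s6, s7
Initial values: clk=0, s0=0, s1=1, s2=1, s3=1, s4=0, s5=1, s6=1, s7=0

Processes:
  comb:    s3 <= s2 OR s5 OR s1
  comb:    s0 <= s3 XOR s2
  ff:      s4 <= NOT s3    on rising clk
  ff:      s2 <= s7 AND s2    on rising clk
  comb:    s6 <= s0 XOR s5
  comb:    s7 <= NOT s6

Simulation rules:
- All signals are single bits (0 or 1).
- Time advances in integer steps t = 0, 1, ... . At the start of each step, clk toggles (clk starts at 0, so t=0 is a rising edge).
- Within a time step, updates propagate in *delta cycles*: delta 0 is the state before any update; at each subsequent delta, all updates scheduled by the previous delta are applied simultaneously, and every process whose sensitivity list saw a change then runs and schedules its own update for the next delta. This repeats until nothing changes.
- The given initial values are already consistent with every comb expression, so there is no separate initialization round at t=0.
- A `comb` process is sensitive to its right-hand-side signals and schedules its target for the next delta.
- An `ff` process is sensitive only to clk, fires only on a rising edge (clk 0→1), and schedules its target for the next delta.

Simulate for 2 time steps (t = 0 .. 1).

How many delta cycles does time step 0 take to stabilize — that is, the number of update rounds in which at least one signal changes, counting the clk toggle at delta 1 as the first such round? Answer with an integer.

5

[bits: clk,s2,s0,s1,s6,s3,s4,s5,s7]
t=0: Δ0=010111010 Δ1=110111010 Δ2=100111010 Δ3=101111010 Δ4=101101010 Δ5=101101011 | 5Δ
t=1: Δ0=101101011 Δ1=001101011 | 1Δ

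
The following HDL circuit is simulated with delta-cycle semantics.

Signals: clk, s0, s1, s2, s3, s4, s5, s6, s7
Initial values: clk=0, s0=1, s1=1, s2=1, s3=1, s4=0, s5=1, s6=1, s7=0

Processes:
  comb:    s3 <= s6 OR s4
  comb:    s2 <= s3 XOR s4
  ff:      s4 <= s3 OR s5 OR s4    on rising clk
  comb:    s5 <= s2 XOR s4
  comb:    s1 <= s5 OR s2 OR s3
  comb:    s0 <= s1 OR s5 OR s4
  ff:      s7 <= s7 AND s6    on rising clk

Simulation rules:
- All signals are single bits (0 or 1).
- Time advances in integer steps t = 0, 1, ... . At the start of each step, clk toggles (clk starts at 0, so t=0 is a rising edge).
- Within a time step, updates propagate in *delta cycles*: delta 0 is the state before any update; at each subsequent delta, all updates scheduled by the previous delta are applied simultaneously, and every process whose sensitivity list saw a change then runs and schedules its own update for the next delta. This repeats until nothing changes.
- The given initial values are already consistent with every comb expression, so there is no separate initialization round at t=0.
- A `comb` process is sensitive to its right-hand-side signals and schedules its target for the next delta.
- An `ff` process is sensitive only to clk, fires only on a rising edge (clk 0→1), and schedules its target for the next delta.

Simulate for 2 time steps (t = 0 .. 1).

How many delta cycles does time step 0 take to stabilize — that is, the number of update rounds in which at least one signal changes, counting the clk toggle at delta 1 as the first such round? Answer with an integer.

4

[bits: s4,s7,s5,s1,clk,s0,s6,s2,s3]
t=0: Δ0=001101111 Δ1=001111111 Δ2=101111111 Δ3=100111101 Δ4=101111101 | 4Δ
t=1: Δ0=101111101 Δ1=101101101 | 1Δ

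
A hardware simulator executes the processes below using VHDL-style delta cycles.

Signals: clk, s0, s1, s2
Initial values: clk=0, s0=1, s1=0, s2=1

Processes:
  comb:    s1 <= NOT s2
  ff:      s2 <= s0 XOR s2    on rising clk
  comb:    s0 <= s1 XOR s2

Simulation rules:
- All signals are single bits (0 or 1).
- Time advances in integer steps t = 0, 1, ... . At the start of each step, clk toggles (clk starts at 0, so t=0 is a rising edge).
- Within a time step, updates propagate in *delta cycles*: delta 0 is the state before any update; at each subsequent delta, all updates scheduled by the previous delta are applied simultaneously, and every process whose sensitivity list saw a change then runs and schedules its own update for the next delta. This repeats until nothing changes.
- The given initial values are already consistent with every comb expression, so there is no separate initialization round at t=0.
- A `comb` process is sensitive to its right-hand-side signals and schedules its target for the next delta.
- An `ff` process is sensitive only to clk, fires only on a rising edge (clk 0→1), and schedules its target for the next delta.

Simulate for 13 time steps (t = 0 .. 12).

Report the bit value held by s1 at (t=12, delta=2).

[bits: s1,clk,s0,s2]
t=0: Δ0=0011 Δ1=0111 Δ2=0110 Δ3=1100 Δ4=1110 | 4Δ
t=1: Δ0=1110 Δ1=1010 | 1Δ
t=2: Δ0=1010 Δ1=1110 Δ2=1111 Δ3=0101 Δ4=0111 | 4Δ
t=3: Δ0=0111 Δ1=0011 | 1Δ
t=4: Δ0=0011 Δ1=0111 Δ2=0110 Δ3=1100 Δ4=1110 | 4Δ
t=5: Δ0=1110 Δ1=1010 | 1Δ
t=6: Δ0=1010 Δ1=1110 Δ2=1111 Δ3=0101 Δ4=0111 | 4Δ
t=7: Δ0=0111 Δ1=0011 | 1Δ
t=8: Δ0=0011 Δ1=0111 Δ2=0110 Δ3=1100 Δ4=1110 | 4Δ
t=9: Δ0=1110 Δ1=1010 | 1Δ
t=10: Δ0=1010 Δ1=1110 Δ2=1111 Δ3=0101 Δ4=0111 | 4Δ
t=11: Δ0=0111 Δ1=0011 | 1Δ
t=12: Δ0=0011 Δ1=0111 Δ2=0110 Δ3=1100 Δ4=1110 | 4Δ

0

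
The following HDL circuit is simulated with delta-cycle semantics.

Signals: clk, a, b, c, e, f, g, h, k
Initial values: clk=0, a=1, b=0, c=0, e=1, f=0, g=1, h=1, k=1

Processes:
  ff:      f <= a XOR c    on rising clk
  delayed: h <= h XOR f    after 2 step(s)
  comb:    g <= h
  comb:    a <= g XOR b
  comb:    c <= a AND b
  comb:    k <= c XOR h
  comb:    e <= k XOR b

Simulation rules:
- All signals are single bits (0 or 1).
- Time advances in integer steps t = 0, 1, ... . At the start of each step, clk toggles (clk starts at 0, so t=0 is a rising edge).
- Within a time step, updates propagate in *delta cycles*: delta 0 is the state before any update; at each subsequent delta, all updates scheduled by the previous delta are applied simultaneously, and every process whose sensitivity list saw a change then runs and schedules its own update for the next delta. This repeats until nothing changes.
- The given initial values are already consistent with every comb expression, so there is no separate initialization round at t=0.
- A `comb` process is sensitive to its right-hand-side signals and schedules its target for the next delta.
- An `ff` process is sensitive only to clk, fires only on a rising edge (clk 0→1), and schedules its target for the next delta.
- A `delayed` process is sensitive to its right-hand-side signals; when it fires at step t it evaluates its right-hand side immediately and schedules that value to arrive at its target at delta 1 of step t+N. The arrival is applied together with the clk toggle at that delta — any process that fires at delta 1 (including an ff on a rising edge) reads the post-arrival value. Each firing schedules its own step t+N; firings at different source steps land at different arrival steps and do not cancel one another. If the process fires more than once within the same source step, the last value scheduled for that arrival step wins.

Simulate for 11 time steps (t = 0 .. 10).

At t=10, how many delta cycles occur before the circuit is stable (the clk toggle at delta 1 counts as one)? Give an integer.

[bits: h,k,c,g,f,a,e,clk,b]
t=0: Δ0=110101100 Δ1=110101110 Δ2=110111110 | 2Δ
t=1: Δ0=110111110 Δ1=110111100 | 1Δ
t=2: Δ0=110111100 Δ1=010111110 Δ2=000011110 Δ3=000010010 | 3Δ
t=3: Δ0=000010010 Δ1=000010000 | 1Δ
t=4: Δ0=000010000 Δ1=100010010 Δ2=110100010 Δ3=110101110 | 3Δ
t=5: Δ0=110101110 Δ1=110101100 | 1Δ
t=6: Δ0=110101100 Δ1=110101110 Δ2=110111110 | 2Δ
t=7: Δ0=110111110 Δ1=110111100 | 1Δ
t=8: Δ0=110111100 Δ1=010111110 Δ2=000011110 Δ3=000010010 | 3Δ
t=9: Δ0=000010010 Δ1=000010000 | 1Δ
t=10: Δ0=000010000 Δ1=100010010 Δ2=110100010 Δ3=110101110 | 3Δ

3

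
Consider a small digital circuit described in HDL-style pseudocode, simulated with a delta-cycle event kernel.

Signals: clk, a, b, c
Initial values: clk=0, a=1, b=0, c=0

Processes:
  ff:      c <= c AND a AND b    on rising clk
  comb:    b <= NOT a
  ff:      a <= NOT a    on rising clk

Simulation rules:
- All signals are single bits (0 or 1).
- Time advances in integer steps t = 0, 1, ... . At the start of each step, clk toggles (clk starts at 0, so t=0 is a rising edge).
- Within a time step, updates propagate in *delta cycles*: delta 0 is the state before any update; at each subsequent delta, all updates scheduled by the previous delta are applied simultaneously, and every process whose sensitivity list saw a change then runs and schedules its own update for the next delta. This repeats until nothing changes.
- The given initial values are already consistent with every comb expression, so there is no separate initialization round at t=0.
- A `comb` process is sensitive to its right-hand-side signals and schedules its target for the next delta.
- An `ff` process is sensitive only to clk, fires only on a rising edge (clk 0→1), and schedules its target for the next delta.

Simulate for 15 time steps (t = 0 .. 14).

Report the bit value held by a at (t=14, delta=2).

1

[bits: a,b,clk,c]
t=0: Δ0=1000 Δ1=1010 Δ2=0010 Δ3=0110 | 3Δ
t=1: Δ0=0110 Δ1=0100 | 1Δ
t=2: Δ0=0100 Δ1=0110 Δ2=1110 Δ3=1010 | 3Δ
t=3: Δ0=1010 Δ1=1000 | 1Δ
t=4: Δ0=1000 Δ1=1010 Δ2=0010 Δ3=0110 | 3Δ
t=5: Δ0=0110 Δ1=0100 | 1Δ
t=6: Δ0=0100 Δ1=0110 Δ2=1110 Δ3=1010 | 3Δ
t=7: Δ0=1010 Δ1=1000 | 1Δ
t=8: Δ0=1000 Δ1=1010 Δ2=0010 Δ3=0110 | 3Δ
t=9: Δ0=0110 Δ1=0100 | 1Δ
t=10: Δ0=0100 Δ1=0110 Δ2=1110 Δ3=1010 | 3Δ
t=11: Δ0=1010 Δ1=1000 | 1Δ
t=12: Δ0=1000 Δ1=1010 Δ2=0010 Δ3=0110 | 3Δ
t=13: Δ0=0110 Δ1=0100 | 1Δ
t=14: Δ0=0100 Δ1=0110 Δ2=1110 Δ3=1010 | 3Δ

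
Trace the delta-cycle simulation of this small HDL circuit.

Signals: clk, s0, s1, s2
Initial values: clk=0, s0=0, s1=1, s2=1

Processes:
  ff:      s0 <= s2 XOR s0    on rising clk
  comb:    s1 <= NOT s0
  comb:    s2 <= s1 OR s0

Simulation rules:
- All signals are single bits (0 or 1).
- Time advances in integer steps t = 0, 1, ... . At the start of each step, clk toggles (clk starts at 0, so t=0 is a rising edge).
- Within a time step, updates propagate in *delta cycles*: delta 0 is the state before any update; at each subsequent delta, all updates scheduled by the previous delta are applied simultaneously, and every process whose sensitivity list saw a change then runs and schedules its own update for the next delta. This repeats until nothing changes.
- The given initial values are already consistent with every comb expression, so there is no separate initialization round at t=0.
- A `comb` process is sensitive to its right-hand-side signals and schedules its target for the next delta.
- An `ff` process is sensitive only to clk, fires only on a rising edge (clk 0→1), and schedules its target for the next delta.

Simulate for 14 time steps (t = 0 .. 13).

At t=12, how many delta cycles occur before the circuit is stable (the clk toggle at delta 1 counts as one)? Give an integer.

[bits: s1,clk,s0,s2]
t=0: Δ0=1001 Δ1=1101 Δ2=1111 Δ3=0111 | 3Δ
t=1: Δ0=0111 Δ1=0011 | 1Δ
t=2: Δ0=0011 Δ1=0111 Δ2=0101 Δ3=1100 Δ4=1101 | 4Δ
t=3: Δ0=1101 Δ1=1001 | 1Δ
t=4: Δ0=1001 Δ1=1101 Δ2=1111 Δ3=0111 | 3Δ
t=5: Δ0=0111 Δ1=0011 | 1Δ
t=6: Δ0=0011 Δ1=0111 Δ2=0101 Δ3=1100 Δ4=1101 | 4Δ
t=7: Δ0=1101 Δ1=1001 | 1Δ
t=8: Δ0=1001 Δ1=1101 Δ2=1111 Δ3=0111 | 3Δ
t=9: Δ0=0111 Δ1=0011 | 1Δ
t=10: Δ0=0011 Δ1=0111 Δ2=0101 Δ3=1100 Δ4=1101 | 4Δ
t=11: Δ0=1101 Δ1=1001 | 1Δ
t=12: Δ0=1001 Δ1=1101 Δ2=1111 Δ3=0111 | 3Δ
t=13: Δ0=0111 Δ1=0011 | 1Δ

3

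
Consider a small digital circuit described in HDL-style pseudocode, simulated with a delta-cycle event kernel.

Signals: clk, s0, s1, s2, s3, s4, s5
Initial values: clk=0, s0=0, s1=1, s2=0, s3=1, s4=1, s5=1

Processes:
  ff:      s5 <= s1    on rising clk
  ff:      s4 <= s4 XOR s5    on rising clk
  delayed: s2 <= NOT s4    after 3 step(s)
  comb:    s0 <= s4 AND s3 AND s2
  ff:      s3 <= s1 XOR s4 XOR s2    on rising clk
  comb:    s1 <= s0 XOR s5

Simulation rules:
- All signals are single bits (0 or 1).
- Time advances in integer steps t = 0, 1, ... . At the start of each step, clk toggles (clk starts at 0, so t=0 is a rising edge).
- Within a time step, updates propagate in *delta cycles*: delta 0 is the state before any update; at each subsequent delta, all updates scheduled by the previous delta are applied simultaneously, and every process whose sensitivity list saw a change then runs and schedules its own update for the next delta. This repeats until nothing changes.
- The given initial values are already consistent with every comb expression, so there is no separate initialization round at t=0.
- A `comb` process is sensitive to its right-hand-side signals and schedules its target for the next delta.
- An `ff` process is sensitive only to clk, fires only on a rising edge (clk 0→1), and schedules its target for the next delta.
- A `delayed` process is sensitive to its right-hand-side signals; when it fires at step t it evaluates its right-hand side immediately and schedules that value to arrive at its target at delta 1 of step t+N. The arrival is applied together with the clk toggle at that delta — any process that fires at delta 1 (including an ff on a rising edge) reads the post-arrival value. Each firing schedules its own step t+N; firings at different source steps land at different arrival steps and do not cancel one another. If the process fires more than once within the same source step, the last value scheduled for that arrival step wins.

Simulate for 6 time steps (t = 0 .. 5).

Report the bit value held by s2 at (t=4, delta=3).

t=0 Δ0: s5=1 clk=0 s3=1 s0=0 s4=1 s2=0 s1=1
  Δ1: clk:0→1
  Δ2: s3:1→0, s4:1→0
  (2Δ to stable)
t=1 Δ0: s5=1 clk=1 s3=0 s0=0 s4=0 s2=0 s1=1
  Δ1: clk:1→0
  (1Δ to stable)
t=2 Δ0: s5=1 clk=0 s3=0 s0=0 s4=0 s2=0 s1=1
  Δ1: clk:0→1
  Δ2: s3:0→1, s4:0→1
  (2Δ to stable)
t=3 Δ0: s5=1 clk=1 s3=1 s0=0 s4=1 s2=0 s1=1
  Δ1: clk:1→0, s2:0→1
  Δ2: s0:0→1
  Δ3: s1:1→0
  (3Δ to stable)
t=4 Δ0: s5=1 clk=0 s3=1 s0=1 s4=1 s2=1 s1=0
  Δ1: clk:0→1
  Δ2: s5:1→0, s3:1→0, s4:1→0
  Δ3: s0:1→0, s1:0→1
  Δ4: s1:1→0
  (4Δ to stable)
t=5 Δ0: s5=0 clk=1 s3=0 s0=0 s4=0 s2=1 s1=0
  Δ1: clk:1→0, s2:1→0
  (1Δ to stable)

1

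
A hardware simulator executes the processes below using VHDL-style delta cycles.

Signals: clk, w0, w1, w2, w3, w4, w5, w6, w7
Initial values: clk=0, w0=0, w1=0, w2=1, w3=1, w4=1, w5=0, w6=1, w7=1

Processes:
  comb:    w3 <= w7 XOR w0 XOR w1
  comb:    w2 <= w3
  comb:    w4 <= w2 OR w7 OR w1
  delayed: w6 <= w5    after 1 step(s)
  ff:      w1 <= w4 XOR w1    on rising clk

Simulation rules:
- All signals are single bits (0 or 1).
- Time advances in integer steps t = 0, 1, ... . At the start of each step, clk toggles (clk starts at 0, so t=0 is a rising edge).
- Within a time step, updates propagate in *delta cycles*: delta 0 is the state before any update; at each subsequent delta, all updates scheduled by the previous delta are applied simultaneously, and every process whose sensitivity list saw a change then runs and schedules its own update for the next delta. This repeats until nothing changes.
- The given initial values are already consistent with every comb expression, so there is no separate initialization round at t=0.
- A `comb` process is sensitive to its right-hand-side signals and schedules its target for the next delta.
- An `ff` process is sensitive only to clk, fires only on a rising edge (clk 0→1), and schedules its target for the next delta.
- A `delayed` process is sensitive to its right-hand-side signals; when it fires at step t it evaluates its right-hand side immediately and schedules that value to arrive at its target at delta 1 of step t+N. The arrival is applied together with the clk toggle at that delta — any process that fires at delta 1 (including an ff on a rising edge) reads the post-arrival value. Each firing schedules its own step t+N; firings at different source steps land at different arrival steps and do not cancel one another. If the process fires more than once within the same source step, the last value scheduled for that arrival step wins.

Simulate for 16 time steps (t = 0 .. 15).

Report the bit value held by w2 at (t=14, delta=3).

0

t=0 Δ0: w3=1 clk=0 w1=0 w6=1 w0=0 w4=1 w5=0 w2=1 w7=1
  Δ1: clk:0→1
  Δ2: w1:0→1
  Δ3: w3:1→0
  Δ4: w2:1→0
  (4Δ to stable)
t=1 Δ0: w3=0 clk=1 w1=1 w6=1 w0=0 w4=1 w5=0 w2=0 w7=1
  Δ1: clk:1→0
  (1Δ to stable)
t=2 Δ0: w3=0 clk=0 w1=1 w6=1 w0=0 w4=1 w5=0 w2=0 w7=1
  Δ1: clk:0→1
  Δ2: w1:1→0
  Δ3: w3:0→1
  Δ4: w2:0→1
  (4Δ to stable)
t=3 Δ0: w3=1 clk=1 w1=0 w6=1 w0=0 w4=1 w5=0 w2=1 w7=1
  Δ1: clk:1→0
  (1Δ to stable)
t=4 Δ0: w3=1 clk=0 w1=0 w6=1 w0=0 w4=1 w5=0 w2=1 w7=1
  Δ1: clk:0→1
  Δ2: w1:0→1
  Δ3: w3:1→0
  Δ4: w2:1→0
  (4Δ to stable)
t=5 Δ0: w3=0 clk=1 w1=1 w6=1 w0=0 w4=1 w5=0 w2=0 w7=1
  Δ1: clk:1→0
  (1Δ to stable)
t=6 Δ0: w3=0 clk=0 w1=1 w6=1 w0=0 w4=1 w5=0 w2=0 w7=1
  Δ1: clk:0→1
  Δ2: w1:1→0
  Δ3: w3:0→1
  Δ4: w2:0→1
  (4Δ to stable)
t=7 Δ0: w3=1 clk=1 w1=0 w6=1 w0=0 w4=1 w5=0 w2=1 w7=1
  Δ1: clk:1→0
  (1Δ to stable)
t=8 Δ0: w3=1 clk=0 w1=0 w6=1 w0=0 w4=1 w5=0 w2=1 w7=1
  Δ1: clk:0→1
  Δ2: w1:0→1
  Δ3: w3:1→0
  Δ4: w2:1→0
  (4Δ to stable)
t=9 Δ0: w3=0 clk=1 w1=1 w6=1 w0=0 w4=1 w5=0 w2=0 w7=1
  Δ1: clk:1→0
  (1Δ to stable)
t=10 Δ0: w3=0 clk=0 w1=1 w6=1 w0=0 w4=1 w5=0 w2=0 w7=1
  Δ1: clk:0→1
  Δ2: w1:1→0
  Δ3: w3:0→1
  Δ4: w2:0→1
  (4Δ to stable)
t=11 Δ0: w3=1 clk=1 w1=0 w6=1 w0=0 w4=1 w5=0 w2=1 w7=1
  Δ1: clk:1→0
  (1Δ to stable)
t=12 Δ0: w3=1 clk=0 w1=0 w6=1 w0=0 w4=1 w5=0 w2=1 w7=1
  Δ1: clk:0→1
  Δ2: w1:0→1
  Δ3: w3:1→0
  Δ4: w2:1→0
  (4Δ to stable)
t=13 Δ0: w3=0 clk=1 w1=1 w6=1 w0=0 w4=1 w5=0 w2=0 w7=1
  Δ1: clk:1→0
  (1Δ to stable)
t=14 Δ0: w3=0 clk=0 w1=1 w6=1 w0=0 w4=1 w5=0 w2=0 w7=1
  Δ1: clk:0→1
  Δ2: w1:1→0
  Δ3: w3:0→1
  Δ4: w2:0→1
  (4Δ to stable)
t=15 Δ0: w3=1 clk=1 w1=0 w6=1 w0=0 w4=1 w5=0 w2=1 w7=1
  Δ1: clk:1→0
  (1Δ to stable)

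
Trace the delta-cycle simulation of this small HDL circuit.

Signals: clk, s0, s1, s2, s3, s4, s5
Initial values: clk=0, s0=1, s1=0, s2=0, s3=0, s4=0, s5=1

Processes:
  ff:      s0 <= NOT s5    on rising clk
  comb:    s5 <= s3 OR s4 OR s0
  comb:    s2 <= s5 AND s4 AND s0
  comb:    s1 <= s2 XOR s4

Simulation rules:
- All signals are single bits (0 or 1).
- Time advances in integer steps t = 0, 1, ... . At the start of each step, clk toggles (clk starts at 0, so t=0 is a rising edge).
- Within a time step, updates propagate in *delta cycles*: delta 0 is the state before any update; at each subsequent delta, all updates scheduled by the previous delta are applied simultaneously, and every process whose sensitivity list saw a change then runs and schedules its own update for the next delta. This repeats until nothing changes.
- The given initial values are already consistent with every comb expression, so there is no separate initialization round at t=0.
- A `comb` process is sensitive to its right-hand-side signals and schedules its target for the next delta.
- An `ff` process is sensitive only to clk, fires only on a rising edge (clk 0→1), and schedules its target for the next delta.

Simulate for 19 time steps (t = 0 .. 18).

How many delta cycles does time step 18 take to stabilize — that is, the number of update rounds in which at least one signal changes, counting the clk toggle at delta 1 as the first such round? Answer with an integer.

3

[bits: s1,s0,s2,s4,s5,clk,s3]
t=0: Δ0=0100100 Δ1=0100110 Δ2=0000110 Δ3=0000010 | 3Δ
t=1: Δ0=0000010 Δ1=0000000 | 1Δ
t=2: Δ0=0000000 Δ1=0000010 Δ2=0100010 Δ3=0100110 | 3Δ
t=3: Δ0=0100110 Δ1=0100100 | 1Δ
t=4: Δ0=0100100 Δ1=0100110 Δ2=0000110 Δ3=0000010 | 3Δ
t=5: Δ0=0000010 Δ1=0000000 | 1Δ
t=6: Δ0=0000000 Δ1=0000010 Δ2=0100010 Δ3=0100110 | 3Δ
t=7: Δ0=0100110 Δ1=0100100 | 1Δ
t=8: Δ0=0100100 Δ1=0100110 Δ2=0000110 Δ3=0000010 | 3Δ
t=9: Δ0=0000010 Δ1=0000000 | 1Δ
t=10: Δ0=0000000 Δ1=0000010 Δ2=0100010 Δ3=0100110 | 3Δ
t=11: Δ0=0100110 Δ1=0100100 | 1Δ
t=12: Δ0=0100100 Δ1=0100110 Δ2=0000110 Δ3=0000010 | 3Δ
t=13: Δ0=0000010 Δ1=0000000 | 1Δ
t=14: Δ0=0000000 Δ1=0000010 Δ2=0100010 Δ3=0100110 | 3Δ
t=15: Δ0=0100110 Δ1=0100100 | 1Δ
t=16: Δ0=0100100 Δ1=0100110 Δ2=0000110 Δ3=0000010 | 3Δ
t=17: Δ0=0000010 Δ1=0000000 | 1Δ
t=18: Δ0=0000000 Δ1=0000010 Δ2=0100010 Δ3=0100110 | 3Δ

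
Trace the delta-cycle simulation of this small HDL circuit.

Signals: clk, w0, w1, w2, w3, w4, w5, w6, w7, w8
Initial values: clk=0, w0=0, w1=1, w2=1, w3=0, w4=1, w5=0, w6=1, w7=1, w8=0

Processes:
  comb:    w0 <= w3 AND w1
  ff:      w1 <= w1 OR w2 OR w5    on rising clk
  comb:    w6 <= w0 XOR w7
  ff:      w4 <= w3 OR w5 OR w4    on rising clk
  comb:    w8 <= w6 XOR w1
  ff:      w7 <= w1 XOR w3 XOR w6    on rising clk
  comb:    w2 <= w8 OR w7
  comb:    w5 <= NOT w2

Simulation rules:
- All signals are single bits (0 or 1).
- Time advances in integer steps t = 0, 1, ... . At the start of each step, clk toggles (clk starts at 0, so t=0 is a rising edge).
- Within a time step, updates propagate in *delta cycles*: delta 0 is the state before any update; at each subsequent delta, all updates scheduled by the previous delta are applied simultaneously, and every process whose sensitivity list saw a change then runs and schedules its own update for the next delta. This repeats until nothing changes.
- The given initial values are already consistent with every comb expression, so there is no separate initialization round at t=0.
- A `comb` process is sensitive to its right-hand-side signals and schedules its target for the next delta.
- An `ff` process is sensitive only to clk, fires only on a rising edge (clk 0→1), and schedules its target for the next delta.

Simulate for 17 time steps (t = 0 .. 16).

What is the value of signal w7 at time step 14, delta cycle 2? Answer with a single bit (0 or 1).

1

[bits: w1,w2,w4,w5,w0,w8,w7,w6,w3,clk]
t=0: Δ0=1110001100 Δ1=1110001101 Δ2=1110000101 Δ3=1010000001 Δ4=1011010001 Δ5=1111010001 Δ6=1110010001 | 6Δ
t=1: Δ0=1110010001 Δ1=1110010000 | 1Δ
t=2: Δ0=1110010000 Δ1=1110010001 Δ2=1110011001 Δ3=1110011101 Δ4=1110001101 | 4Δ
t=3: Δ0=1110001101 Δ1=1110001100 | 1Δ
t=4: Δ0=1110001100 Δ1=1110001101 Δ2=1110000101 Δ3=1010000001 Δ4=1011010001 Δ5=1111010001 Δ6=1110010001 | 6Δ
t=5: Δ0=1110010001 Δ1=1110010000 | 1Δ
t=6: Δ0=1110010000 Δ1=1110010001 Δ2=1110011001 Δ3=1110011101 Δ4=1110001101 | 4Δ
t=7: Δ0=1110001101 Δ1=1110001100 | 1Δ
t=8: Δ0=1110001100 Δ1=1110001101 Δ2=1110000101 Δ3=1010000001 Δ4=1011010001 Δ5=1111010001 Δ6=1110010001 | 6Δ
t=9: Δ0=1110010001 Δ1=1110010000 | 1Δ
t=10: Δ0=1110010000 Δ1=1110010001 Δ2=1110011001 Δ3=1110011101 Δ4=1110001101 | 4Δ
t=11: Δ0=1110001101 Δ1=1110001100 | 1Δ
t=12: Δ0=1110001100 Δ1=1110001101 Δ2=1110000101 Δ3=1010000001 Δ4=1011010001 Δ5=1111010001 Δ6=1110010001 | 6Δ
t=13: Δ0=1110010001 Δ1=1110010000 | 1Δ
t=14: Δ0=1110010000 Δ1=1110010001 Δ2=1110011001 Δ3=1110011101 Δ4=1110001101 | 4Δ
t=15: Δ0=1110001101 Δ1=1110001100 | 1Δ
t=16: Δ0=1110001100 Δ1=1110001101 Δ2=1110000101 Δ3=1010000001 Δ4=1011010001 Δ5=1111010001 Δ6=1110010001 | 6Δ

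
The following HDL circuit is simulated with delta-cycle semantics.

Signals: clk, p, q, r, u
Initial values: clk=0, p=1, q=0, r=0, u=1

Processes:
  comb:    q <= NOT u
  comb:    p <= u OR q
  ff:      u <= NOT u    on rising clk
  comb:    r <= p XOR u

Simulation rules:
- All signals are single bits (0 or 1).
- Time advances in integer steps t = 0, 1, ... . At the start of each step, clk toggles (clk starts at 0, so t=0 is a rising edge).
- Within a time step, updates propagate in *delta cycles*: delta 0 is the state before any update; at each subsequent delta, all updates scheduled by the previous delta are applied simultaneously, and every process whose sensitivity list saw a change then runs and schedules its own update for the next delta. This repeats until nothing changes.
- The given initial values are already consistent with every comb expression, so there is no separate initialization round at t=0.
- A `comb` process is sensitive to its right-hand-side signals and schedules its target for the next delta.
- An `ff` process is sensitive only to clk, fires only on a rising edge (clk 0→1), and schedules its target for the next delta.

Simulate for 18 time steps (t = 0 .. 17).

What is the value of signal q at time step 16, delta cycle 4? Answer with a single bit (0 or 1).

[bits: clk,r,q,u,p]
t=0: Δ0=00011 Δ1=10011 Δ2=10001 Δ3=11100 Δ4=10101 Δ5=11101 | 5Δ
t=1: Δ0=11101 Δ1=01101 | 1Δ
t=2: Δ0=01101 Δ1=11101 Δ2=11111 Δ3=10011 | 3Δ
t=3: Δ0=10011 Δ1=00011 | 1Δ
t=4: Δ0=00011 Δ1=10011 Δ2=10001 Δ3=11100 Δ4=10101 Δ5=11101 | 5Δ
t=5: Δ0=11101 Δ1=01101 | 1Δ
t=6: Δ0=01101 Δ1=11101 Δ2=11111 Δ3=10011 | 3Δ
t=7: Δ0=10011 Δ1=00011 | 1Δ
t=8: Δ0=00011 Δ1=10011 Δ2=10001 Δ3=11100 Δ4=10101 Δ5=11101 | 5Δ
t=9: Δ0=11101 Δ1=01101 | 1Δ
t=10: Δ0=01101 Δ1=11101 Δ2=11111 Δ3=10011 | 3Δ
t=11: Δ0=10011 Δ1=00011 | 1Δ
t=12: Δ0=00011 Δ1=10011 Δ2=10001 Δ3=11100 Δ4=10101 Δ5=11101 | 5Δ
t=13: Δ0=11101 Δ1=01101 | 1Δ
t=14: Δ0=01101 Δ1=11101 Δ2=11111 Δ3=10011 | 3Δ
t=15: Δ0=10011 Δ1=00011 | 1Δ
t=16: Δ0=00011 Δ1=10011 Δ2=10001 Δ3=11100 Δ4=10101 Δ5=11101 | 5Δ
t=17: Δ0=11101 Δ1=01101 | 1Δ

1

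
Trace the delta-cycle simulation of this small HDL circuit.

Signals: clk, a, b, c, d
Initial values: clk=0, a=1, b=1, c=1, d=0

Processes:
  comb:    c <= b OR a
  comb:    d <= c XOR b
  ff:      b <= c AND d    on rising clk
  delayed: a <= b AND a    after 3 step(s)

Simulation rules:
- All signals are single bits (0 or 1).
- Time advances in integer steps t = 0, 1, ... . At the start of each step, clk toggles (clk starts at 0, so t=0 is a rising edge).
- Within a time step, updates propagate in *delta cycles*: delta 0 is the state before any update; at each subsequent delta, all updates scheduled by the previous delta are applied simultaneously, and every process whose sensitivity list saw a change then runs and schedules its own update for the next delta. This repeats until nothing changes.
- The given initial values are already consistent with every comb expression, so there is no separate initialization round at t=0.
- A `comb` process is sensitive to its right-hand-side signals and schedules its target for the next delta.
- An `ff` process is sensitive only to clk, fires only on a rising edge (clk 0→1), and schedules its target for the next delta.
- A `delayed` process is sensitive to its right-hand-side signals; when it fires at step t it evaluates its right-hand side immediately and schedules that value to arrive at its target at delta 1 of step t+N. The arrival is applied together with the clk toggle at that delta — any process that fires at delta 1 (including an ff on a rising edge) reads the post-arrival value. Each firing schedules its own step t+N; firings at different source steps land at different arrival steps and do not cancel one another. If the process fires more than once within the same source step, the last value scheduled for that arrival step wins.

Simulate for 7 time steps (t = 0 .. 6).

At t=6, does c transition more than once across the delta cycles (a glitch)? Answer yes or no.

t0.Δ0 b=1 c=1 clk=0 d=0 a=1
t0.Δ1 b=1 c=1 clk=1 d=0 a=1
t0.Δ2 b=0 c=1 clk=1 d=0 a=1
t0.Δ3 b=0 c=1 clk=1 d=1 a=1
t1.Δ0 b=0 c=1 clk=1 d=1 a=1
t1.Δ1 b=0 c=1 clk=0 d=1 a=1
t2.Δ0 b=0 c=1 clk=0 d=1 a=1
t2.Δ1 b=0 c=1 clk=1 d=1 a=1
t2.Δ2 b=1 c=1 clk=1 d=1 a=1
t2.Δ3 b=1 c=1 clk=1 d=0 a=1
t3.Δ0 b=1 c=1 clk=1 d=0 a=1
t3.Δ1 b=1 c=1 clk=0 d=0 a=0
t4.Δ0 b=1 c=1 clk=0 d=0 a=0
t4.Δ1 b=1 c=1 clk=1 d=0 a=0
t4.Δ2 b=0 c=1 clk=1 d=0 a=0
t4.Δ3 b=0 c=0 clk=1 d=1 a=0
t4.Δ4 b=0 c=0 clk=1 d=0 a=0
t5.Δ0 b=0 c=0 clk=1 d=0 a=0
t5.Δ1 b=0 c=0 clk=0 d=0 a=1
t5.Δ2 b=0 c=1 clk=0 d=0 a=1
t5.Δ3 b=0 c=1 clk=0 d=1 a=1
t6.Δ0 b=0 c=1 clk=0 d=1 a=1
t6.Δ1 b=0 c=1 clk=1 d=1 a=0
t6.Δ2 b=1 c=0 clk=1 d=1 a=0
t6.Δ3 b=1 c=1 clk=1 d=1 a=0
t6.Δ4 b=1 c=1 clk=1 d=0 a=0

yes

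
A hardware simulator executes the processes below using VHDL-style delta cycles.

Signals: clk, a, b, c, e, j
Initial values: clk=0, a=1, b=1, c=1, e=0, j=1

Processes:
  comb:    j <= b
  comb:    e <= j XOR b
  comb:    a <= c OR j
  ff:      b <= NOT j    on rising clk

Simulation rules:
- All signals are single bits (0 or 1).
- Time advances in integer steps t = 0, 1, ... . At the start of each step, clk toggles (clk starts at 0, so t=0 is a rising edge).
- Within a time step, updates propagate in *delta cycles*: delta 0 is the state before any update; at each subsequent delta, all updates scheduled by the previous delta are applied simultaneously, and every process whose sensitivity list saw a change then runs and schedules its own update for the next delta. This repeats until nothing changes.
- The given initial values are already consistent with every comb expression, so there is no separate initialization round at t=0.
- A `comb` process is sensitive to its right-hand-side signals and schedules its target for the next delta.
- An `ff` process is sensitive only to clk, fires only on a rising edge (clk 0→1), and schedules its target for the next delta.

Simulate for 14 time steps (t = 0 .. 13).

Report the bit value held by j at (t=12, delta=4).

0

t=0 Δ0: a=1 b=1 e=0 clk=0 c=1 j=1
  Δ1: clk:0→1
  Δ2: b:1→0
  Δ3: e:0→1, j:1→0
  Δ4: e:1→0
  (4Δ to stable)
t=1 Δ0: a=1 b=0 e=0 clk=1 c=1 j=0
  Δ1: clk:1→0
  (1Δ to stable)
t=2 Δ0: a=1 b=0 e=0 clk=0 c=1 j=0
  Δ1: clk:0→1
  Δ2: b:0→1
  Δ3: e:0→1, j:0→1
  Δ4: e:1→0
  (4Δ to stable)
t=3 Δ0: a=1 b=1 e=0 clk=1 c=1 j=1
  Δ1: clk:1→0
  (1Δ to stable)
t=4 Δ0: a=1 b=1 e=0 clk=0 c=1 j=1
  Δ1: clk:0→1
  Δ2: b:1→0
  Δ3: e:0→1, j:1→0
  Δ4: e:1→0
  (4Δ to stable)
t=5 Δ0: a=1 b=0 e=0 clk=1 c=1 j=0
  Δ1: clk:1→0
  (1Δ to stable)
t=6 Δ0: a=1 b=0 e=0 clk=0 c=1 j=0
  Δ1: clk:0→1
  Δ2: b:0→1
  Δ3: e:0→1, j:0→1
  Δ4: e:1→0
  (4Δ to stable)
t=7 Δ0: a=1 b=1 e=0 clk=1 c=1 j=1
  Δ1: clk:1→0
  (1Δ to stable)
t=8 Δ0: a=1 b=1 e=0 clk=0 c=1 j=1
  Δ1: clk:0→1
  Δ2: b:1→0
  Δ3: e:0→1, j:1→0
  Δ4: e:1→0
  (4Δ to stable)
t=9 Δ0: a=1 b=0 e=0 clk=1 c=1 j=0
  Δ1: clk:1→0
  (1Δ to stable)
t=10 Δ0: a=1 b=0 e=0 clk=0 c=1 j=0
  Δ1: clk:0→1
  Δ2: b:0→1
  Δ3: e:0→1, j:0→1
  Δ4: e:1→0
  (4Δ to stable)
t=11 Δ0: a=1 b=1 e=0 clk=1 c=1 j=1
  Δ1: clk:1→0
  (1Δ to stable)
t=12 Δ0: a=1 b=1 e=0 clk=0 c=1 j=1
  Δ1: clk:0→1
  Δ2: b:1→0
  Δ3: e:0→1, j:1→0
  Δ4: e:1→0
  (4Δ to stable)
t=13 Δ0: a=1 b=0 e=0 clk=1 c=1 j=0
  Δ1: clk:1→0
  (1Δ to stable)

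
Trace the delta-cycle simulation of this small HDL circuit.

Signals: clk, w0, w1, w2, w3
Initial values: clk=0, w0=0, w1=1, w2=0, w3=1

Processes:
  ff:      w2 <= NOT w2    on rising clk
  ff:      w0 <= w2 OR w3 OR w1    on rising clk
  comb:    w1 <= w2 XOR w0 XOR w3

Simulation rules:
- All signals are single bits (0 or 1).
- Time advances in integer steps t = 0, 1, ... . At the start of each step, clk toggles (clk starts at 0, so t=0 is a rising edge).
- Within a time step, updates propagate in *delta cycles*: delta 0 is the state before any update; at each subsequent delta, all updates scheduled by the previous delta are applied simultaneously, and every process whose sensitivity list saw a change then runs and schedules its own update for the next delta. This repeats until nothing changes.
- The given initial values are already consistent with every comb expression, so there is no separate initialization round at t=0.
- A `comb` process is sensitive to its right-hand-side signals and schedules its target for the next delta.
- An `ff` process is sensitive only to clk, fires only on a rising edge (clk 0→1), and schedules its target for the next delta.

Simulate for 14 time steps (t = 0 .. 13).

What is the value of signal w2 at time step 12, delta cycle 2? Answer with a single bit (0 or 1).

1

t=0 Δ0: clk=0 w2=0 w0=0 w3=1 w1=1
  Δ1: clk:0→1
  Δ2: w2:0→1, w0:0→1
  (2Δ to stable)
t=1 Δ0: clk=1 w2=1 w0=1 w3=1 w1=1
  Δ1: clk:1→0
  (1Δ to stable)
t=2 Δ0: clk=0 w2=1 w0=1 w3=1 w1=1
  Δ1: clk:0→1
  Δ2: w2:1→0
  Δ3: w1:1→0
  (3Δ to stable)
t=3 Δ0: clk=1 w2=0 w0=1 w3=1 w1=0
  Δ1: clk:1→0
  (1Δ to stable)
t=4 Δ0: clk=0 w2=0 w0=1 w3=1 w1=0
  Δ1: clk:0→1
  Δ2: w2:0→1
  Δ3: w1:0→1
  (3Δ to stable)
t=5 Δ0: clk=1 w2=1 w0=1 w3=1 w1=1
  Δ1: clk:1→0
  (1Δ to stable)
t=6 Δ0: clk=0 w2=1 w0=1 w3=1 w1=1
  Δ1: clk:0→1
  Δ2: w2:1→0
  Δ3: w1:1→0
  (3Δ to stable)
t=7 Δ0: clk=1 w2=0 w0=1 w3=1 w1=0
  Δ1: clk:1→0
  (1Δ to stable)
t=8 Δ0: clk=0 w2=0 w0=1 w3=1 w1=0
  Δ1: clk:0→1
  Δ2: w2:0→1
  Δ3: w1:0→1
  (3Δ to stable)
t=9 Δ0: clk=1 w2=1 w0=1 w3=1 w1=1
  Δ1: clk:1→0
  (1Δ to stable)
t=10 Δ0: clk=0 w2=1 w0=1 w3=1 w1=1
  Δ1: clk:0→1
  Δ2: w2:1→0
  Δ3: w1:1→0
  (3Δ to stable)
t=11 Δ0: clk=1 w2=0 w0=1 w3=1 w1=0
  Δ1: clk:1→0
  (1Δ to stable)
t=12 Δ0: clk=0 w2=0 w0=1 w3=1 w1=0
  Δ1: clk:0→1
  Δ2: w2:0→1
  Δ3: w1:0→1
  (3Δ to stable)
t=13 Δ0: clk=1 w2=1 w0=1 w3=1 w1=1
  Δ1: clk:1→0
  (1Δ to stable)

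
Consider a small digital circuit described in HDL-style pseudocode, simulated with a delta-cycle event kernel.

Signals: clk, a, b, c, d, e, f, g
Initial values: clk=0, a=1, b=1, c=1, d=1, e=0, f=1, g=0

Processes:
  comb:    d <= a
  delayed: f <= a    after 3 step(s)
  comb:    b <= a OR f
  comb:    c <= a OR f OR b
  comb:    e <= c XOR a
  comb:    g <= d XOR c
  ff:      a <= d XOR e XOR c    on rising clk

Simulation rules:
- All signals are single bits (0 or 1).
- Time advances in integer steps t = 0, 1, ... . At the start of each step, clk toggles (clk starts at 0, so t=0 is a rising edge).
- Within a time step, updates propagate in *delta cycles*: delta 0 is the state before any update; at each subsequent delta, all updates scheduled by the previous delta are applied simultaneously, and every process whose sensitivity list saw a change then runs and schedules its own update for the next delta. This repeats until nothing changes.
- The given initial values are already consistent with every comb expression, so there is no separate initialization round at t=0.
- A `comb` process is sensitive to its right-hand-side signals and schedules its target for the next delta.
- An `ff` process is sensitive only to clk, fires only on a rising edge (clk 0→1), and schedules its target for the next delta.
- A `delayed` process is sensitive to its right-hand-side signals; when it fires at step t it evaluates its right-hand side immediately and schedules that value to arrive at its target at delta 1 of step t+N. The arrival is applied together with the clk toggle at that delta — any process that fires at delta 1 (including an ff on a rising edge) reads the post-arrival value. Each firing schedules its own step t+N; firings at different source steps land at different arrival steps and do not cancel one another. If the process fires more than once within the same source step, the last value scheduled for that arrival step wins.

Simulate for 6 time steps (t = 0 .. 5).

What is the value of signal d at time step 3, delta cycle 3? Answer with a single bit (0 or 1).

0

t=0 Δ0: g=0 d=1 a=1 c=1 f=1 b=1 e=0 clk=0
  Δ1: clk:0→1
  Δ2: a:1→0
  Δ3: d:1→0, e:0→1
  Δ4: g:0→1
  (4Δ to stable)
t=1 Δ0: g=1 d=0 a=0 c=1 f=1 b=1 e=1 clk=1
  Δ1: clk:1→0
  (1Δ to stable)
t=2 Δ0: g=1 d=0 a=0 c=1 f=1 b=1 e=1 clk=0
  Δ1: clk:0→1
  (1Δ to stable)
t=3 Δ0: g=1 d=0 a=0 c=1 f=1 b=1 e=1 clk=1
  Δ1: f:1→0, clk:1→0
  Δ2: b:1→0
  Δ3: c:1→0
  Δ4: g:1→0, e:1→0
  (4Δ to stable)
t=4 Δ0: g=0 d=0 a=0 c=0 f=0 b=0 e=0 clk=0
  Δ1: clk:0→1
  (1Δ to stable)
t=5 Δ0: g=0 d=0 a=0 c=0 f=0 b=0 e=0 clk=1
  Δ1: clk:1→0
  (1Δ to stable)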